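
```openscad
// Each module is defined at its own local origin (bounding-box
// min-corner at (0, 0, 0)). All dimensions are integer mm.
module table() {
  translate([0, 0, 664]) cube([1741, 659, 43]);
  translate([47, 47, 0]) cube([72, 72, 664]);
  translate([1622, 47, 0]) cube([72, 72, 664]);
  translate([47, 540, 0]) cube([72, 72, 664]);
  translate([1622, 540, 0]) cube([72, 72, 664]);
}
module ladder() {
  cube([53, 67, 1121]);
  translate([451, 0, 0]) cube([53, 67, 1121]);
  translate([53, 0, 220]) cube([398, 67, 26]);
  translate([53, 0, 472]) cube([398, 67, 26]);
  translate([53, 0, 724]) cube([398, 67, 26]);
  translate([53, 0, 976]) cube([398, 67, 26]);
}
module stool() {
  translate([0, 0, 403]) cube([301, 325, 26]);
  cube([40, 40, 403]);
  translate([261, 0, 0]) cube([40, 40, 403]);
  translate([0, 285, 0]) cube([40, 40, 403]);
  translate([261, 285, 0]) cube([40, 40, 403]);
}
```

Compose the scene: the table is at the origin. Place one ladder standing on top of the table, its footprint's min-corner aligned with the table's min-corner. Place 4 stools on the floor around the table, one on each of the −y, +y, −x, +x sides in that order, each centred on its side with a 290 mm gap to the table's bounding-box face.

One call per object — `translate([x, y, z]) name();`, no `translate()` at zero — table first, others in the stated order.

table();
translate([0, 0, 707]) ladder();
translate([720, -615, 0]) stool();
translate([720, 949, 0]) stool();
translate([-591, 167, 0]) stool();
translate([2031, 167, 0]) stool();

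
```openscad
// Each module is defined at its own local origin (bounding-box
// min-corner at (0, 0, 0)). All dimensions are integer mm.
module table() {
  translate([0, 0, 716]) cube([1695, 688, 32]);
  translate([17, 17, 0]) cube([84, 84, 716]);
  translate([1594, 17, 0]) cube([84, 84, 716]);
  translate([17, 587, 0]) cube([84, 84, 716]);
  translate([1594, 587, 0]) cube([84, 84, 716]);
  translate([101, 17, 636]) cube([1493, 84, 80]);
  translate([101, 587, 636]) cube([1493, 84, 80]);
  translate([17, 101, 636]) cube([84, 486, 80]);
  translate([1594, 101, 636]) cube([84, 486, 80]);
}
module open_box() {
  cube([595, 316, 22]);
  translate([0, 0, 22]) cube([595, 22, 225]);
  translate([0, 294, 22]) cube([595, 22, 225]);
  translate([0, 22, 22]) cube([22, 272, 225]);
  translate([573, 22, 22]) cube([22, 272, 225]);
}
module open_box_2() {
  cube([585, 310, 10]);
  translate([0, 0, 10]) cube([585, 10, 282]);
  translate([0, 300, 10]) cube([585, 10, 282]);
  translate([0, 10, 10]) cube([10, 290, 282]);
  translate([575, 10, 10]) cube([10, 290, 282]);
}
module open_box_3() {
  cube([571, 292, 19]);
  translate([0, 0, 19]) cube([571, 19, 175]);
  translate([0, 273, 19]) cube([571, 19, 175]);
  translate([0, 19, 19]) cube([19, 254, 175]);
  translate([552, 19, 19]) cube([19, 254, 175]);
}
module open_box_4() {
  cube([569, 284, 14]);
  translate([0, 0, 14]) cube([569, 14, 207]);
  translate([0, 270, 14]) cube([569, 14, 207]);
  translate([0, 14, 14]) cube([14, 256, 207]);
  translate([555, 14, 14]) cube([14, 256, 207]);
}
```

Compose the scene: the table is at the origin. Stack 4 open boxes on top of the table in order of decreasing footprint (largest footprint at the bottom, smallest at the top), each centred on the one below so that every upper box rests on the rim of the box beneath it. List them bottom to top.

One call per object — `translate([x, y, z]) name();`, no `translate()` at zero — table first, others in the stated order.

table();
translate([550, 186, 748]) open_box();
translate([555, 189, 995]) open_box_2();
translate([562, 198, 1287]) open_box_3();
translate([563, 202, 1481]) open_box_4();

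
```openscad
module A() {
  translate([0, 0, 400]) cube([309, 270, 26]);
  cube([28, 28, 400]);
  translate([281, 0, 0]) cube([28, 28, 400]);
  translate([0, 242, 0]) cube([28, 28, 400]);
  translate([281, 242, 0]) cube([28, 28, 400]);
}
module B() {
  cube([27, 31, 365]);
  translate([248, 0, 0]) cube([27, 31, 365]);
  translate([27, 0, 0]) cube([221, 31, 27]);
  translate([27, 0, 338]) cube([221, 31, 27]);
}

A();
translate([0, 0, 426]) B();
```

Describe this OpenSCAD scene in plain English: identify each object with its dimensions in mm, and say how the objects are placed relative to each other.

A is a four-legged stool. The seat is a 309×270×26 mm slab whose top surface is at z = 426 mm; four square legs, each 28×28 mm in cross-section, run from the floor (z = 0) to the underside of the seat, each flush with a corner of the seat.

B is a rectangular picture frame lying in the x–z plane (depth along y). The opening is 221 mm wide (x) by 311 mm tall (z), surrounded by a border 27 mm wide on all four sides. The frame is 31 mm deep and is made of two full-height vertical stiles with two horizontal rails fitted between them.

The picture frame is on top of the stool.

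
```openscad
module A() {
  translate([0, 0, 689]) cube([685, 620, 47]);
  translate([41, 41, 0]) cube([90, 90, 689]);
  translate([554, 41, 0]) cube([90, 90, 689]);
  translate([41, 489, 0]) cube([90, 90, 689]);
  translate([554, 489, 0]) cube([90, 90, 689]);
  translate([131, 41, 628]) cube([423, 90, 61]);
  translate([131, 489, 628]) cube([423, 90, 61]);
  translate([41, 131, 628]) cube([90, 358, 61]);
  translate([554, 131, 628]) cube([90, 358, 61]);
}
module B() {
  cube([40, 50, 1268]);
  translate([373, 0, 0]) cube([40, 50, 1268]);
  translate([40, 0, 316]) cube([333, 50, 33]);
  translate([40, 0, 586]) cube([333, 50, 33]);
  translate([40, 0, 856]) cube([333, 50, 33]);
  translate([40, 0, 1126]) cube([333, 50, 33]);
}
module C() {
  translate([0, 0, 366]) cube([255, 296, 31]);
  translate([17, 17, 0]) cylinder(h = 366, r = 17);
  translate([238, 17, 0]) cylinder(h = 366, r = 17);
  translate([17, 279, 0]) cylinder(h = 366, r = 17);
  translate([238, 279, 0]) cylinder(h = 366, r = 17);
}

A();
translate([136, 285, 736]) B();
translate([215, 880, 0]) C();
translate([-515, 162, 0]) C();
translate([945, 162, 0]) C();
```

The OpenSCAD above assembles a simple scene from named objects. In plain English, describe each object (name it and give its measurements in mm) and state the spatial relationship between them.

A is a table with a 685×620 mm rectangular top, 47 mm thick, top surface at z = 736 mm, supported by four 90×90 mm square legs, each inset 41 mm from the nearest pair of top edges, running from the floor. Four apron rails, 90 mm thick and 61 mm tall, run between adjacent legs with their top edges flush with the underside of the top and their outer faces flush with the legs' outer faces.

B is a wooden ladder with two side rails of 40×50 mm section and 1268 mm height, set 413 mm apart overall. Between them run 4 rectangular rungs (50 mm deep, 33 mm thick), front faces flush with the rails' −y face. The bottom of the first rung is 316 mm above the floor and each subsequent rung is 270 mm higher than the one below.

C is a simple wooden stool: a rectangular seat 255 mm (x) by 296 mm (y), 31 mm thick, top face at z = 397 mm, on four round legs, each 34 mm in diameter. The legs rest on z = 0, each leg's axis is inset half a diameter from the nearest pair of seat edges (so the leg's bounding box is flush with the corner).

The ladder is on top of the table, centred. Three stools sit around the table at the +y, −x, +x sides.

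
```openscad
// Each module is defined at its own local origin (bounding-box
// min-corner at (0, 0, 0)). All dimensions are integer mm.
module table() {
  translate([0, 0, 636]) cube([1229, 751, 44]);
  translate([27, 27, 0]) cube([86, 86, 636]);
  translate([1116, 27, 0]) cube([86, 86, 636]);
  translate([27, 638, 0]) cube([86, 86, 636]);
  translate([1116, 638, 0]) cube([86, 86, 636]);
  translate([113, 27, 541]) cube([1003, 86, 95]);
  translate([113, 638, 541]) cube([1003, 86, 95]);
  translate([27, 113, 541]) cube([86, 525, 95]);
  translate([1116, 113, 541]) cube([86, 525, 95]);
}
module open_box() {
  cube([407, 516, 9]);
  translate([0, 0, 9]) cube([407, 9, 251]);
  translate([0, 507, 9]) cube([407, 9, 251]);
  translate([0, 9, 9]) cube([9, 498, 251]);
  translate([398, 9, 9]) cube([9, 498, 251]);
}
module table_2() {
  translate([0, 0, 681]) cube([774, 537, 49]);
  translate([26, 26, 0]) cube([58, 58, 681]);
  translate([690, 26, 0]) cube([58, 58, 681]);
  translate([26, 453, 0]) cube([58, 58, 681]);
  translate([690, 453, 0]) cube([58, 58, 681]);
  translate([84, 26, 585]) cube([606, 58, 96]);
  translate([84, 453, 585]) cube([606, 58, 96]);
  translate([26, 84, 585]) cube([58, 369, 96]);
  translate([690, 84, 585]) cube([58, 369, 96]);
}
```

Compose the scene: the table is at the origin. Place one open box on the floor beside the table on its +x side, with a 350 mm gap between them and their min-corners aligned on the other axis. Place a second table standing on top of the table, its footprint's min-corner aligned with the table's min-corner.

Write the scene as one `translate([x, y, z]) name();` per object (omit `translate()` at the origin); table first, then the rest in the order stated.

table();
translate([1579, 0, 0]) open_box();
translate([0, 0, 680]) table_2();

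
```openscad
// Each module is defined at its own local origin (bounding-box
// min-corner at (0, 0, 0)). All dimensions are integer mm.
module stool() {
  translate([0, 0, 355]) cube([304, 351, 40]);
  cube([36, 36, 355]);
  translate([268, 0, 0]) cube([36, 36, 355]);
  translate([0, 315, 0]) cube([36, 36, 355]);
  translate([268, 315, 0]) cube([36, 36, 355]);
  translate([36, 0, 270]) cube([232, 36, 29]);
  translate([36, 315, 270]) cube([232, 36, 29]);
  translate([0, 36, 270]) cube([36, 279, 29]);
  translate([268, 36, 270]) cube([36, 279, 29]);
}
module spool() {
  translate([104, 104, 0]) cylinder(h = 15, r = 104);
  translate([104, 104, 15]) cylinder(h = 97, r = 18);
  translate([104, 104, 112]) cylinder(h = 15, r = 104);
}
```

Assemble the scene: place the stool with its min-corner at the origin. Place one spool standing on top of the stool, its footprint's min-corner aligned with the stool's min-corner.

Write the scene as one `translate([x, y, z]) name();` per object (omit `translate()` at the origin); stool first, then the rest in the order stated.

stool();
translate([0, 0, 395]) spool();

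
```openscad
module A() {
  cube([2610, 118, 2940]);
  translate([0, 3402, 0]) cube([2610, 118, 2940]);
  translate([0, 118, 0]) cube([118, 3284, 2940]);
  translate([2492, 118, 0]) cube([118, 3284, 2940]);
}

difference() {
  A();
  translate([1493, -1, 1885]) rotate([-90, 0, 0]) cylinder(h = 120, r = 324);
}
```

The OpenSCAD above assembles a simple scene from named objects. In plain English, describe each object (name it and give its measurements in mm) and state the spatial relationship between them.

A is the wall frame of a small rectangular building: four walls, each 2940 mm tall and 118 mm thick, enclosing a footprint 2610 mm (x) by 3520 mm (y) outside-to-outside, with no floor or roof. The front and back walls (the −y and +y sides) span the full width; the two side walls fit between them.

The house frame has a circular hole of radius 324 mm through its front wall, centred at (x = 1493, z = 1885).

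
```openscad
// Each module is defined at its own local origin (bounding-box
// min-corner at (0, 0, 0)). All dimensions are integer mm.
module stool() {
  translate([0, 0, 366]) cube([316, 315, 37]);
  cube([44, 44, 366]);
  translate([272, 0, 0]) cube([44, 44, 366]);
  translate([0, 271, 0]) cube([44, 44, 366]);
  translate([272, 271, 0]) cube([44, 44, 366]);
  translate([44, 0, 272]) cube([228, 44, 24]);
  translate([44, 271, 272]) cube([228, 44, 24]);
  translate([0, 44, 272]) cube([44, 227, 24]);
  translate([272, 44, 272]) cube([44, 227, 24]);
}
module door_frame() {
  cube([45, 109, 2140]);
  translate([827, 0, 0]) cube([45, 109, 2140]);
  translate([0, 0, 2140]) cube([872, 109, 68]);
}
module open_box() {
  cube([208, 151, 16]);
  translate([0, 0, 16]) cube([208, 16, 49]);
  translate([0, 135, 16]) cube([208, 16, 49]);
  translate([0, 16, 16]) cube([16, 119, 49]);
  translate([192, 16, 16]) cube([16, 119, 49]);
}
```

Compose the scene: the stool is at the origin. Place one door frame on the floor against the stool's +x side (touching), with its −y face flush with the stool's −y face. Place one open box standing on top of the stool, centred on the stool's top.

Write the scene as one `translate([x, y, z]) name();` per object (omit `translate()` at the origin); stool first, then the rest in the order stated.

stool();
translate([316, 0, 0]) door_frame();
translate([54, 82, 403]) open_box();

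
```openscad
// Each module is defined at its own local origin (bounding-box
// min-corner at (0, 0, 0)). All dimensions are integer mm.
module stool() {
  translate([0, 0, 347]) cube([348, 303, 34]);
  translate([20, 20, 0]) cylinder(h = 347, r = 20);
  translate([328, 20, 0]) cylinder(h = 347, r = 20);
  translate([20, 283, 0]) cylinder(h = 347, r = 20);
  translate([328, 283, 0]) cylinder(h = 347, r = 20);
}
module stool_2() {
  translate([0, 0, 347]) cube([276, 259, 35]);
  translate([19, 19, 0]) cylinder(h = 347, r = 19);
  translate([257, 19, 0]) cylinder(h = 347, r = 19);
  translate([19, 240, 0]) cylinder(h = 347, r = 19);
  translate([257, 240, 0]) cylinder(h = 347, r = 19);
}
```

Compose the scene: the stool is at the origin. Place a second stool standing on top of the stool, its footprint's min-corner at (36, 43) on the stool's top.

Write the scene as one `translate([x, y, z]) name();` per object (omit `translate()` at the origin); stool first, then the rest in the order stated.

stool();
translate([36, 43, 381]) stool_2();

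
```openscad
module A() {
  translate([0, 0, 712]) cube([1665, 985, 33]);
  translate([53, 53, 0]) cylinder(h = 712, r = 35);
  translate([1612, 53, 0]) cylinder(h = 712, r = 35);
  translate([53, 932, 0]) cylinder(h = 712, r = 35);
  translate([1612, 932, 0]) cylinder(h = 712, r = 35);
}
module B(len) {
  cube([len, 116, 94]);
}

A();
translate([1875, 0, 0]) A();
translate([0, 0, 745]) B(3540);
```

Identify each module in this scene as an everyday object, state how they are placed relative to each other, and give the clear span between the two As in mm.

A is a table. B is a beam. A beam spans the tops of two tables. The clear span between the two tables is 210 mm.

Second table starts at x = 1875; first ends at x = 1665; clear span = 1875 − 1665 = 210 mm.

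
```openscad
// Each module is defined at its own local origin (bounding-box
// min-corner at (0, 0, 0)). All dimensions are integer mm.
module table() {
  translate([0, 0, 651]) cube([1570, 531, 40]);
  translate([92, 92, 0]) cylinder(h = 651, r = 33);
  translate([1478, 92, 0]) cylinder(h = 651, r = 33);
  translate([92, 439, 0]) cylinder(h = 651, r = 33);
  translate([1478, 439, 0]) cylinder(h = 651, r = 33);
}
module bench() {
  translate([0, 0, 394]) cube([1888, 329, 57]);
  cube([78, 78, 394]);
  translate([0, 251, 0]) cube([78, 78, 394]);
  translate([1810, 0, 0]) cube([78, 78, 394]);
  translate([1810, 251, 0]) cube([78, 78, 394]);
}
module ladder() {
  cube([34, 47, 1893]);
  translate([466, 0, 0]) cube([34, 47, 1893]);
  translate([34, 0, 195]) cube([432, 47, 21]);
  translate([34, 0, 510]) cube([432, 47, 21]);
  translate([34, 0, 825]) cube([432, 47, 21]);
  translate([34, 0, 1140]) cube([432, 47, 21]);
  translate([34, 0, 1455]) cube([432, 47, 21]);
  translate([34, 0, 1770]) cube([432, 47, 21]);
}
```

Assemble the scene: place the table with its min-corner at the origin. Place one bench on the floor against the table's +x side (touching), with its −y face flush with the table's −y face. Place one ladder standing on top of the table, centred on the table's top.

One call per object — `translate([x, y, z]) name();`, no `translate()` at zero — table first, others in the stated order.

table();
translate([1570, 0, 0]) bench();
translate([535, 242, 691]) ladder();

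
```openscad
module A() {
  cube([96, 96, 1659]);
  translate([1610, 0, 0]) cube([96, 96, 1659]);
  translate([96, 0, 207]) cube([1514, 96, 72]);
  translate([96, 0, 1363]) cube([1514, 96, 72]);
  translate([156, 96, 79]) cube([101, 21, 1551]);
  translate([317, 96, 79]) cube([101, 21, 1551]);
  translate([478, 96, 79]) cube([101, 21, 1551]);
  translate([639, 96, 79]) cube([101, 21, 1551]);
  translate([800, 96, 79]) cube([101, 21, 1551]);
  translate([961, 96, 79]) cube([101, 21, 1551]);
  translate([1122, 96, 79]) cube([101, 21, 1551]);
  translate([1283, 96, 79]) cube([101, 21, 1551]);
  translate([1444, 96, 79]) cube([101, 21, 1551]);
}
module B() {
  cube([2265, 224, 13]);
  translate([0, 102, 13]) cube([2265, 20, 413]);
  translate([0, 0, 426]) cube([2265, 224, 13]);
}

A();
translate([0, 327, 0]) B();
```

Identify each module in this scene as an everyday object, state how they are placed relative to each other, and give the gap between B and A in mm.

A is a fence section. B is an I-beam. The I-beam is on the floor beside the fence section on its +y side. The gap between the I-beam and the fence section is 210 mm.

The I-beam's nearest face is 210 mm from the fence section's +y face.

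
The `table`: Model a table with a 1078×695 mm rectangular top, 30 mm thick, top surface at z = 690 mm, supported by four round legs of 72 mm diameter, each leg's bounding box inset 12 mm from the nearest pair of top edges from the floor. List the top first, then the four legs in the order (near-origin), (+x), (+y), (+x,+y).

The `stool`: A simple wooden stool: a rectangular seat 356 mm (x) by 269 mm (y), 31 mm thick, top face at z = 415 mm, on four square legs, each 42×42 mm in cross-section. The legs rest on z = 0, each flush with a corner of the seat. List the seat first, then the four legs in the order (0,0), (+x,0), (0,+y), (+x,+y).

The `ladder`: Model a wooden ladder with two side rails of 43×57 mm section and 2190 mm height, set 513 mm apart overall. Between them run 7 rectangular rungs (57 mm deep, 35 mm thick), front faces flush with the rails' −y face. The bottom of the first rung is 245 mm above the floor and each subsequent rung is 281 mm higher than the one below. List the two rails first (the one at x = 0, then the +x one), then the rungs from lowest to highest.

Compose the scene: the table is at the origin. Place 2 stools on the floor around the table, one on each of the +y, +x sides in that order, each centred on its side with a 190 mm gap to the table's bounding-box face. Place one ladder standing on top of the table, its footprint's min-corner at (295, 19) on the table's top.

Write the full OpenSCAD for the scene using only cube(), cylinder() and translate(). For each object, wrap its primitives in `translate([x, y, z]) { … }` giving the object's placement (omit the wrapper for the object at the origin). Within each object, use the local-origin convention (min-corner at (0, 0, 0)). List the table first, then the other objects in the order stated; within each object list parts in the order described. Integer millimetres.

translate([0, 0, 660]) cube([1078, 695, 30]);
translate([48, 48, 0]) cylinder(h = 660, r = 36);
translate([1030, 48, 0]) cylinder(h = 660, r = 36);
translate([48, 647, 0]) cylinder(h = 660, r = 36);
translate([1030, 647, 0]) cylinder(h = 660, r = 36);
translate([361, 885, 0]) {
  translate([0, 0, 384]) cube([356, 269, 31]);
  cube([42, 42, 384]);
  translate([314, 0, 0]) cube([42, 42, 384]);
  translate([0, 227, 0]) cube([42, 42, 384]);
  translate([314, 227, 0]) cube([42, 42, 384]);
}
translate([1268, 213, 0]) {
  translate([0, 0, 384]) cube([356, 269, 31]);
  cube([42, 42, 384]);
  translate([314, 0, 0]) cube([42, 42, 384]);
  translate([0, 227, 0]) cube([42, 42, 384]);
  translate([314, 227, 0]) cube([42, 42, 384]);
}
translate([295, 19, 690]) {
  cube([43, 57, 2190]);
  translate([470, 0, 0]) cube([43, 57, 2190]);
  translate([43, 0, 245]) cube([427, 57, 35]);
  translate([43, 0, 526]) cube([427, 57, 35]);
  translate([43, 0, 807]) cube([427, 57, 35]);
  translate([43, 0, 1088]) cube([427, 57, 35]);
  translate([43, 0, 1369]) cube([427, 57, 35]);
  translate([43, 0, 1650]) cube([427, 57, 35]);
  translate([43, 0, 1931]) cube([427, 57, 35]);
}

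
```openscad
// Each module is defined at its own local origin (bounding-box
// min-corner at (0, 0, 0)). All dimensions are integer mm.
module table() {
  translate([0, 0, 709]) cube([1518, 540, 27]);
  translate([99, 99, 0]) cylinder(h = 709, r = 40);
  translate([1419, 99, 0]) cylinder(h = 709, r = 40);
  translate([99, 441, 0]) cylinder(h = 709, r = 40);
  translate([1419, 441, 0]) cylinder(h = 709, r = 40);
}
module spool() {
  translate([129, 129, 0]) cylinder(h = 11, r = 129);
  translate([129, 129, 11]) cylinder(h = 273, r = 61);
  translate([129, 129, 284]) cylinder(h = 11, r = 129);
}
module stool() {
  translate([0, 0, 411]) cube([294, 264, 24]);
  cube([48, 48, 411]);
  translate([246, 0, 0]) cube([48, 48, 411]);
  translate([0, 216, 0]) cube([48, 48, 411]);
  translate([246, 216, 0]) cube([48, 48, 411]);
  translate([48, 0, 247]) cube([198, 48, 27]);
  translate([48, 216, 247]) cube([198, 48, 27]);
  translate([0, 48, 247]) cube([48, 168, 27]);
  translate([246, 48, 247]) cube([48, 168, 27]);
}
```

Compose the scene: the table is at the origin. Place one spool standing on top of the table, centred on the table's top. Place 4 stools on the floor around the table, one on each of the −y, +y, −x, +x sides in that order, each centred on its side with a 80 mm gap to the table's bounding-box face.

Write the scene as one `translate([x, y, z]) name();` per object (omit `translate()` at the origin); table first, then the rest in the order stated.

table();
translate([630, 141, 736]) spool();
translate([612, -344, 0]) stool();
translate([612, 620, 0]) stool();
translate([-374, 138, 0]) stool();
translate([1598, 138, 0]) stool();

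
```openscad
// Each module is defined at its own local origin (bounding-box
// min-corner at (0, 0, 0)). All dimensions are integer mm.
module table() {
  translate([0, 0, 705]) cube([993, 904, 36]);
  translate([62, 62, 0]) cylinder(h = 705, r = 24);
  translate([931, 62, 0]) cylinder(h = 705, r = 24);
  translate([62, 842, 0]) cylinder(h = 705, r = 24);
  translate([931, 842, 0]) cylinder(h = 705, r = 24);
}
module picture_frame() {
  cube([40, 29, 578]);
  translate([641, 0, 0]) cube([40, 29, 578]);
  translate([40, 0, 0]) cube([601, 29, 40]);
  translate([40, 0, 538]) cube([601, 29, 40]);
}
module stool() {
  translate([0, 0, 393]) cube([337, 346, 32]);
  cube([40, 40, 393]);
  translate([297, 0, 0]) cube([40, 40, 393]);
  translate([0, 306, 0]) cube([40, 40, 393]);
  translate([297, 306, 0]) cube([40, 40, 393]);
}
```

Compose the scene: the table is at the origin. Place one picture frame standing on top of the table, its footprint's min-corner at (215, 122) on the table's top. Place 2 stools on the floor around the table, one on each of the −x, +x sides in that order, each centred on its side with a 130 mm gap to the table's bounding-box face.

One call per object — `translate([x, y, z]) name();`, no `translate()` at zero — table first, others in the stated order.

table();
translate([215, 122, 741]) picture_frame();
translate([-467, 279, 0]) stool();
translate([1123, 279, 0]) stool();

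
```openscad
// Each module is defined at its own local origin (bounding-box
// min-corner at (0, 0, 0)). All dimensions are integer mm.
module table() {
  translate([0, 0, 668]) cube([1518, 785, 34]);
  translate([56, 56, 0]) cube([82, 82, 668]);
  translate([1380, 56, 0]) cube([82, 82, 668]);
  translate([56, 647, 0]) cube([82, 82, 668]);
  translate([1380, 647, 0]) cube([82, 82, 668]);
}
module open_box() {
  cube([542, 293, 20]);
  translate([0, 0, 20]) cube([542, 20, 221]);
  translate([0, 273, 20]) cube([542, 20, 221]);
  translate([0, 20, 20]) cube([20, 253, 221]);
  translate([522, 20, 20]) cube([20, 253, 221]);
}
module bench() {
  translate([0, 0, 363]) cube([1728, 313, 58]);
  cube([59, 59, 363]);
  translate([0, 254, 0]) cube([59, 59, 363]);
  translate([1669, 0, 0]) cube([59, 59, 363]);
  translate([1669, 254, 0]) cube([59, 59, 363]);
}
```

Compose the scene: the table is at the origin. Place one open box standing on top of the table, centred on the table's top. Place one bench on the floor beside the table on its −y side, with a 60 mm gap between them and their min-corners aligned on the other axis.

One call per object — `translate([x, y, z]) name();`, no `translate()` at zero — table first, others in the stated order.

table();
translate([488, 246, 702]) open_box();
translate([0, -373, 0]) bench();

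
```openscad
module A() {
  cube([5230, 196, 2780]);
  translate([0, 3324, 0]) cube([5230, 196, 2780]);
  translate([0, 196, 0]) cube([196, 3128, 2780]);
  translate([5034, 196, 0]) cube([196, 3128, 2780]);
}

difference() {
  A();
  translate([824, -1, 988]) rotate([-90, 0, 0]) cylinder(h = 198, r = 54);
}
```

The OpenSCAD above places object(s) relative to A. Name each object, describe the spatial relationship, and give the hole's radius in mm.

The subtracted cylinder has r = 54 mm.

A is a house frame. The house frame has a circular hole through its front wall. The hole's radius is 54 mm.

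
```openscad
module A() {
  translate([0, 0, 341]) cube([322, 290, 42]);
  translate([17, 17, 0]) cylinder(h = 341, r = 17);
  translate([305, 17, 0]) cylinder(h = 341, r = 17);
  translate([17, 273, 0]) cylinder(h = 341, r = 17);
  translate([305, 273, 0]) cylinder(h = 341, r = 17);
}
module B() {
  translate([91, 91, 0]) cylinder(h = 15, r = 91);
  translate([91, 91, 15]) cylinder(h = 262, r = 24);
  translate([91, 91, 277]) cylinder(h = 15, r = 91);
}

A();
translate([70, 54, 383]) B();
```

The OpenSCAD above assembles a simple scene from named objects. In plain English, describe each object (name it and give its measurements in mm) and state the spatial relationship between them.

A is a four-legged stool. The seat is 322×290 mm, 42 mm thick, top at z = 383 mm. It stands on four round legs, each 34 mm in diameter, from z = 0 to the seat underside, each leg's axis is inset half a diameter from the nearest pair of seat edges (so the leg's bounding box is flush with the corner).

B is a spool: two coaxial disc flanges of radius 91 mm and thickness 15 mm, joined by a core cylinder of radius 24 mm and height 262 mm. The lower flange rests on z = 0 and the three cylinders share a vertical axis.

The spool is on top of the stool, centred.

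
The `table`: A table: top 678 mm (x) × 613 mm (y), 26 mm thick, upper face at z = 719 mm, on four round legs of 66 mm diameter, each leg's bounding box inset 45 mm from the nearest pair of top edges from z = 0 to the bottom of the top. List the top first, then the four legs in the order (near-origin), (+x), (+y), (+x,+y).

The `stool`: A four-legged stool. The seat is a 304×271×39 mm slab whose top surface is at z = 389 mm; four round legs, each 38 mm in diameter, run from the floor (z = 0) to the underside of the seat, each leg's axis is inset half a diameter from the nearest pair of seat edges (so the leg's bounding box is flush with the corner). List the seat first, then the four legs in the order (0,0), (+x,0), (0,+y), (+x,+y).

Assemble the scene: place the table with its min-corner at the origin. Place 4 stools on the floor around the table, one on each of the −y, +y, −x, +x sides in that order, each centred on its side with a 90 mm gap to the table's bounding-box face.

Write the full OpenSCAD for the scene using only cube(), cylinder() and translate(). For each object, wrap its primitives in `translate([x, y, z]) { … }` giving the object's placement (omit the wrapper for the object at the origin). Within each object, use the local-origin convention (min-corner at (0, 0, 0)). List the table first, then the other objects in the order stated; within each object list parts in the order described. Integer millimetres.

translate([0, 0, 693]) cube([678, 613, 26]);
translate([78, 78, 0]) cylinder(h = 693, r = 33);
translate([600, 78, 0]) cylinder(h = 693, r = 33);
translate([78, 535, 0]) cylinder(h = 693, r = 33);
translate([600, 535, 0]) cylinder(h = 693, r = 33);
translate([187, -361, 0]) {
  translate([0, 0, 350]) cube([304, 271, 39]);
  translate([19, 19, 0]) cylinder(h = 350, r = 19);
  translate([285, 19, 0]) cylinder(h = 350, r = 19);
  translate([19, 252, 0]) cylinder(h = 350, r = 19);
  translate([285, 252, 0]) cylinder(h = 350, r = 19);
}
translate([187, 703, 0]) {
  translate([0, 0, 350]) cube([304, 271, 39]);
  translate([19, 19, 0]) cylinder(h = 350, r = 19);
  translate([285, 19, 0]) cylinder(h = 350, r = 19);
  translate([19, 252, 0]) cylinder(h = 350, r = 19);
  translate([285, 252, 0]) cylinder(h = 350, r = 19);
}
translate([-394, 171, 0]) {
  translate([0, 0, 350]) cube([304, 271, 39]);
  translate([19, 19, 0]) cylinder(h = 350, r = 19);
  translate([285, 19, 0]) cylinder(h = 350, r = 19);
  translate([19, 252, 0]) cylinder(h = 350, r = 19);
  translate([285, 252, 0]) cylinder(h = 350, r = 19);
}
translate([768, 171, 0]) {
  translate([0, 0, 350]) cube([304, 271, 39]);
  translate([19, 19, 0]) cylinder(h = 350, r = 19);
  translate([285, 19, 0]) cylinder(h = 350, r = 19);
  translate([19, 252, 0]) cylinder(h = 350, r = 19);
  translate([285, 252, 0]) cylinder(h = 350, r = 19);
}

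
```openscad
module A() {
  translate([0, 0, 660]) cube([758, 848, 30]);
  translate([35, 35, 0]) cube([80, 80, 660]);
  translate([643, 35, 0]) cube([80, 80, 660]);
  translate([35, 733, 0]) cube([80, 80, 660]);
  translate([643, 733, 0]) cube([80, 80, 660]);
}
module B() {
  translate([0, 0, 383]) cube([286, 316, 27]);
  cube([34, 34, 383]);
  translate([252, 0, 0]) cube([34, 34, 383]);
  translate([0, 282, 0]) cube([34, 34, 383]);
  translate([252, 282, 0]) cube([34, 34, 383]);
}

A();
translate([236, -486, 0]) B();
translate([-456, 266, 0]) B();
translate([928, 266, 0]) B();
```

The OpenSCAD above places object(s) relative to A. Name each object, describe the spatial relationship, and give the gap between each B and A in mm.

Each stool's nearest face is 170 mm from the table's bounding box.

A is a table. B is a stool. Three stools sit around the table at the −y, −x, +x sides. The gap between each stool and the table is 170 mm.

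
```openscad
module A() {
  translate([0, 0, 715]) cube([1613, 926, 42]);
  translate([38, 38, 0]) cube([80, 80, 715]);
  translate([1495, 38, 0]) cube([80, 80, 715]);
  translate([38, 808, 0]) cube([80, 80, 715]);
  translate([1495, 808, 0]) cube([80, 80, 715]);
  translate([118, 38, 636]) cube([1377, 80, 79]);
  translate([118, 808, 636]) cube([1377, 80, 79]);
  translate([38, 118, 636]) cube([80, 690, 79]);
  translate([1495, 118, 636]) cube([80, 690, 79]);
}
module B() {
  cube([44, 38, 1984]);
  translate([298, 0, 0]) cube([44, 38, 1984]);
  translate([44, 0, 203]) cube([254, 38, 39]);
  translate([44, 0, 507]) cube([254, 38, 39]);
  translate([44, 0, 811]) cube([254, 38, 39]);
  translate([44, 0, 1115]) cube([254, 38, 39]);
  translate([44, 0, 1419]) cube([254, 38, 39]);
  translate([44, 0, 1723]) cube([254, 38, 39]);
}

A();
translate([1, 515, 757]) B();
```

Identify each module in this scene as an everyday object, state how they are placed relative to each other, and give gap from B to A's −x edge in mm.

A is a table. B is a ladder. The ladder is on top of the table. The gap from the ladder to the table's −x edge is 1 mm.

The ladder's min-x is at 1; the table's min-x is 0; gap = 1 mm.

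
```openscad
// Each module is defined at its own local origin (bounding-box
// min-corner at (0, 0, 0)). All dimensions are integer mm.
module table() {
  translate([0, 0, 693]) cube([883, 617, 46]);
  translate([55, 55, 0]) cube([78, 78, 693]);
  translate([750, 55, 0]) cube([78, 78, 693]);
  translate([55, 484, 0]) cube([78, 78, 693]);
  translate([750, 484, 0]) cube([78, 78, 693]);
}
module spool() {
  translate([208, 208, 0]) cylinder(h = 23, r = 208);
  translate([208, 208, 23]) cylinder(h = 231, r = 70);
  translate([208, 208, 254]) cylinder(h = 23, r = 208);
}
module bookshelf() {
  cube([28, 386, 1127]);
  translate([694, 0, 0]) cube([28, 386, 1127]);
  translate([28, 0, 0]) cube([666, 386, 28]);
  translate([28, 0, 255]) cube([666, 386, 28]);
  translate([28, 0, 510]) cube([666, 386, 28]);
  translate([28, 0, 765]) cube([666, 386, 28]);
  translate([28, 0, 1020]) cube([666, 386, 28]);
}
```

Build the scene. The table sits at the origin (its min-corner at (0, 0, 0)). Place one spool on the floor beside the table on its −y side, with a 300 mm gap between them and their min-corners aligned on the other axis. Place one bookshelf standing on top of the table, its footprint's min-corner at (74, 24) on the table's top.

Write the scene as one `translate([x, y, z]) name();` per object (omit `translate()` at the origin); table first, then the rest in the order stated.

table();
translate([0, -716, 0]) spool();
translate([74, 24, 739]) bookshelf();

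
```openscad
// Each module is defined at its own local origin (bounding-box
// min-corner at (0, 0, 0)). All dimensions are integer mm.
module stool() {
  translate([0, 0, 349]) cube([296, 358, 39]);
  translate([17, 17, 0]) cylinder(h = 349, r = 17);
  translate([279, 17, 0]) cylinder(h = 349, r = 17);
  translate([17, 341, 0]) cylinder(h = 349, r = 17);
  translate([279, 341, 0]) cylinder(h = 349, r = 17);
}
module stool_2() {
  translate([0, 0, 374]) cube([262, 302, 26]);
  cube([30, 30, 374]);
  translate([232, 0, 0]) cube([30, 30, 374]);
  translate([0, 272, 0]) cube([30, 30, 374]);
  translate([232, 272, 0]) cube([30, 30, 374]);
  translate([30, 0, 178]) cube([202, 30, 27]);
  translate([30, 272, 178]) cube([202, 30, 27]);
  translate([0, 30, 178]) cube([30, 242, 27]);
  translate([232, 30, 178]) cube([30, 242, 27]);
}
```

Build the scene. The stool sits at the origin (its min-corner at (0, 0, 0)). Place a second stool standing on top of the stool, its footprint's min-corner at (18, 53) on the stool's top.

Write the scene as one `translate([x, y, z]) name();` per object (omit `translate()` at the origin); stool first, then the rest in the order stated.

stool();
translate([18, 53, 388]) stool_2();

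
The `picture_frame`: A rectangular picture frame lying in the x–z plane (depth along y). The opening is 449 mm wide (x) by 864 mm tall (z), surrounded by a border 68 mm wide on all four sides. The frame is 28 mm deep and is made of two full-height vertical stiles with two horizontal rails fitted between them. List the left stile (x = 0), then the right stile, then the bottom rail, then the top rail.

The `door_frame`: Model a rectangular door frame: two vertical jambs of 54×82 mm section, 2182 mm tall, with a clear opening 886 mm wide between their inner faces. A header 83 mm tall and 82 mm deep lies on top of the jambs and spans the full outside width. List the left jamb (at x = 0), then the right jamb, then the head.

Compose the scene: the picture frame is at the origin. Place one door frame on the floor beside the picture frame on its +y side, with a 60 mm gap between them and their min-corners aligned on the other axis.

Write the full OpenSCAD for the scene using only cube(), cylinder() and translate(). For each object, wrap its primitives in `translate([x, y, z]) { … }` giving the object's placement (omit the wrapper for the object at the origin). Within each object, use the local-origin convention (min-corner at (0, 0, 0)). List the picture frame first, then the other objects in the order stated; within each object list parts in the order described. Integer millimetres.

cube([68, 28, 1000]);
translate([517, 0, 0]) cube([68, 28, 1000]);
translate([68, 0, 0]) cube([449, 28, 68]);
translate([68, 0, 932]) cube([449, 28, 68]);
translate([0, 88, 0]) {
  cube([54, 82, 2182]);
  translate([940, 0, 0]) cube([54, 82, 2182]);
  translate([0, 0, 2182]) cube([994, 82, 83]);
}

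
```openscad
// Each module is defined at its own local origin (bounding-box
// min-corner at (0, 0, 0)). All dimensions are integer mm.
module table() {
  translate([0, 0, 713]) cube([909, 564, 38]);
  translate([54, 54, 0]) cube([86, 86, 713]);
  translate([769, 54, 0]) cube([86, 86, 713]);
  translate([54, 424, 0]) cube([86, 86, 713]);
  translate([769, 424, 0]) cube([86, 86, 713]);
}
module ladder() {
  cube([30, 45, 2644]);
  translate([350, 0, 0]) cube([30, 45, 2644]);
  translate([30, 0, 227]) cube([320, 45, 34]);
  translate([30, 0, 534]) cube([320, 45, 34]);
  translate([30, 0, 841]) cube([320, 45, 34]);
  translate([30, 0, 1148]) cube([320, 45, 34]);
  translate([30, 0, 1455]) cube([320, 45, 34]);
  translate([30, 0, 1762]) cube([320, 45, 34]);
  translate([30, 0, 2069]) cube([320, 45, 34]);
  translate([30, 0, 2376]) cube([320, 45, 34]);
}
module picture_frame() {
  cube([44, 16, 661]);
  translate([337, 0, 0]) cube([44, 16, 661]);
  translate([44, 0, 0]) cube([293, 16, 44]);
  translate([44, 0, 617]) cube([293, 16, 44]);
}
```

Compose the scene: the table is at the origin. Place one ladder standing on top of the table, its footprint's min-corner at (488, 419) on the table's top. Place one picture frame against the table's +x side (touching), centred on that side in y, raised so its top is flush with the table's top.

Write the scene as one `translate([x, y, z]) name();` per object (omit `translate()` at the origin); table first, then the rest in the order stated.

table();
translate([488, 419, 751]) ladder();
translate([909, 274, 90]) picture_frame();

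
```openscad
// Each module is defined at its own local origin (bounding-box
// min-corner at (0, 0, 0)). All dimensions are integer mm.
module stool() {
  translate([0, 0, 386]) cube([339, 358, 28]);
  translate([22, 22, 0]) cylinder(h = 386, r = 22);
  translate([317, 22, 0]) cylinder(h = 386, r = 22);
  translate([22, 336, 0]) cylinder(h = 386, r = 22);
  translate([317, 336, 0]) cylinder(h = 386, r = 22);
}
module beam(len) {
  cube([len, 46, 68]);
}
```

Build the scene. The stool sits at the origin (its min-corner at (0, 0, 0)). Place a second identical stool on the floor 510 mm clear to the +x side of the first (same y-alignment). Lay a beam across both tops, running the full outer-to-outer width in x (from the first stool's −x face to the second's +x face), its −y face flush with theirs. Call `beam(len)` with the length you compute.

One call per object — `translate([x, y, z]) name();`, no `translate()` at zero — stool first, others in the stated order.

stool();
translate([849, 0, 0]) stool();
translate([0, 0, 414]) beam(1188);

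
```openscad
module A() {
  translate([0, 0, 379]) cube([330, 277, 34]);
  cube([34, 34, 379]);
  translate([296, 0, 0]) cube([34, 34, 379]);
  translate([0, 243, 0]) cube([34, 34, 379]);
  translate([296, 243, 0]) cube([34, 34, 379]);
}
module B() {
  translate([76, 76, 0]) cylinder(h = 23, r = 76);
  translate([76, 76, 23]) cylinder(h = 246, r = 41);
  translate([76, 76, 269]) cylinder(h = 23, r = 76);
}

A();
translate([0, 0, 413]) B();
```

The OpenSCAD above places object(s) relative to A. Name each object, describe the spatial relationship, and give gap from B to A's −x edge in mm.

The spool's min-x is at 0; the stool's min-x is 0; gap = 0 mm.

A is a stool. B is a spool. The spool is on top of the stool. The gap from the spool to the stool's −x edge is 0 mm.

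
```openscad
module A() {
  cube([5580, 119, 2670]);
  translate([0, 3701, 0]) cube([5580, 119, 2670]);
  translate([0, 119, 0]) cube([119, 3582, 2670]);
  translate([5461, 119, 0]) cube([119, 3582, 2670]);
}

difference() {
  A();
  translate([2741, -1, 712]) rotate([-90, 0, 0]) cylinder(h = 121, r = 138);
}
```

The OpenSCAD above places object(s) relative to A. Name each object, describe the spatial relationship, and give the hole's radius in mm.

A is a house frame. The house frame has a circular hole through its front wall. The hole's radius is 138 mm.

The subtracted cylinder has r = 138 mm.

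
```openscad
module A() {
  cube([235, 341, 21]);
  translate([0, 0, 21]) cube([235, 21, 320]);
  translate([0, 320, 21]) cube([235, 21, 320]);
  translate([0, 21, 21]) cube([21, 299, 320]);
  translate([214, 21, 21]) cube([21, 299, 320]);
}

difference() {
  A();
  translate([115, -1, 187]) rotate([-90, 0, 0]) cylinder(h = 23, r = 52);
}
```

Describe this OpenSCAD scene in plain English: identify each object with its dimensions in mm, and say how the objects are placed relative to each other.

A is an open storage box with external size 235×341×341 mm and wall thickness 21 mm (the base is also 21 mm thick). The base covers the whole footprint; the four walls stand on the base, with the y-facing walls full-width and the x-facing walls fitting between their inner faces.

The open box has a circular hole of radius 52 mm through its front wall, centred at (x = 115, z = 187).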